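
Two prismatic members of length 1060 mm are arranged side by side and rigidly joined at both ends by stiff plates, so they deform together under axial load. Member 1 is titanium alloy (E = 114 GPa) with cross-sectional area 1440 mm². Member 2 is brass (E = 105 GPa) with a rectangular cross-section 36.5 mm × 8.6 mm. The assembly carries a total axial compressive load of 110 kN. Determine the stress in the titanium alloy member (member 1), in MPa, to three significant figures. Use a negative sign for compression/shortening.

A_2 = 313.9 mm².
Equal strain + equilibrium ⇒ each member carries load in proportion to AE: A₁E₁ = 164200000 N, A₂E₂ = 32960000 N, ΣAE = 197100000 N.
σ₁ = P·E₁/ΣAE = -110000·114000/197100000 = -63.62 MPa.

-63.6 MPa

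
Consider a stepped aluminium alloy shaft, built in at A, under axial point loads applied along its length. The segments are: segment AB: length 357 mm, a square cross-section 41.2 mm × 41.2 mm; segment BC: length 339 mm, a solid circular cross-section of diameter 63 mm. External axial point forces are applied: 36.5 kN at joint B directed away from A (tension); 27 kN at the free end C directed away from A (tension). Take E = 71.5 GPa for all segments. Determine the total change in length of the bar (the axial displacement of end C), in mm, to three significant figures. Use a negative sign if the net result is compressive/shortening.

Internal axial forces (sectioning from the free end, tension +): N_BC = 27 kN, N_AB = 63.5 kN.
A_AB = 1697 mm².
A_BC = 3117 mm².
δ_AB = 63500·357/(1697·71500) = 0.1868 mm
δ_BC = 27000·339/(3117·71500) = 0.04107 mm
δ = Σδ_i = 0.2279 mm.

0.228 mm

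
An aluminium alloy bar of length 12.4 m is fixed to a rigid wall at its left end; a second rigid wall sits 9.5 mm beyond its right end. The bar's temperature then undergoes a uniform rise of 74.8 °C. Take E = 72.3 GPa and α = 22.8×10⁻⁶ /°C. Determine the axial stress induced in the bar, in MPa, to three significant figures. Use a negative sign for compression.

-67.9 MPa

Free thermal expansion αLΔT = 22.8e-6 · 12400 · 74.8 = 21.15 mm.
The walls engage after the gap closes; constrained expansion = 21.15 − 9.5 = 11.65 mm.
The walls impose strain ε = −(11.65)/12400 = -9.3931e-04; σ = Eε = 72300 · -9.3931e-04 = -67.91 MPa.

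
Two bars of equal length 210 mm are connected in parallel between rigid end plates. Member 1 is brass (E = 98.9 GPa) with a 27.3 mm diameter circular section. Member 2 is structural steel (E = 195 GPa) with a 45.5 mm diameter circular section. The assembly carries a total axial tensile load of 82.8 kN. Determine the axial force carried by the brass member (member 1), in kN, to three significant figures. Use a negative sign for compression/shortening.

12.8 kN

A_1 = 585.3 mm².
A_2 = 1626 mm².
Equal strain + equilibrium ⇒ each member carries load in proportion to AE: A₁E₁ = 57890000 N, A₂E₂ = 317100000 N, ΣAE = 375000000 N.
F₁ = P·A₁E₁/ΣAE = 82800·57890000/375000000 = 12780 N.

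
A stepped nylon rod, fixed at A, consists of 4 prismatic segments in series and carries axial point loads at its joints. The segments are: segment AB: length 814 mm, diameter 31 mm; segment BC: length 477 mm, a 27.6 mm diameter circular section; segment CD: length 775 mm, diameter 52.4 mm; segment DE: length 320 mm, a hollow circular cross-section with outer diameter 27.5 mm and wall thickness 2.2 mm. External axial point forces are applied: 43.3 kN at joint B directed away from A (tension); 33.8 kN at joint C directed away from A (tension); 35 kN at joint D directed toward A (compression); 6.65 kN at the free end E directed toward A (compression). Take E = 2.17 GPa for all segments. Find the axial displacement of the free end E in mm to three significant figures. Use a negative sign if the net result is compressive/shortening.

Internal axial forces (sectioning from the free end, tension +): N_DE = -6.65 kN, N_CD = -41.65 kN, N_BC = -7.85 kN, N_AB = 35.45 kN.
A_AB = 754.8 mm².
A_BC = 598.3 mm².
A_CD = 2157 mm².
A_DE = 174.9 mm².
δ_AB = 35450·814/(754.8·2170) = 17.62 mm
δ_BC = -7850·477/(598.3·2170) = -2.884 mm
δ_CD = -41650·775/(2157·2170) = -6.898 mm
δ_DE = -6650·320/(174.9·2170) = -5.608 mm
δ = Σδ_i = 2.228 mm.

2.23 mm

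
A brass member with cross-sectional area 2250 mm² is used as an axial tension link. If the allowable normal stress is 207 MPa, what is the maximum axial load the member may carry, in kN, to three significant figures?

466 kN

P_max = σ_allow · A = 207 · 2250 = 465800 N = 465.8 kN.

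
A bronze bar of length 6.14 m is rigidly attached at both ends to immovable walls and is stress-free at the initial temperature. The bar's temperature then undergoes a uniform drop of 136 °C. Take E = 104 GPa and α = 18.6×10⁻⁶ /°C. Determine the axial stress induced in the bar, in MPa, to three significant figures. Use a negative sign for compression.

263 MPa

Free thermal expansion αLΔT = 18.6e-6 · 6140 · -136 = -15.53 mm.
The walls impose strain ε = −(-15.53)/6140 = 2.5296e-03; σ = Eε = 104000 · 2.5296e-03 = 263.1 MPa.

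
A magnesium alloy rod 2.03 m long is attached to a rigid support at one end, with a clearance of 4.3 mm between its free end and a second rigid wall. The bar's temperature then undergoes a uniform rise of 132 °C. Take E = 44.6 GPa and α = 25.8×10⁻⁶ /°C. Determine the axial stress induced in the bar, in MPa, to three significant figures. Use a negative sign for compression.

-57.4 MPa

Free thermal expansion αLΔT = 25.8e-6 · 2030 · 132 = 6.913 mm.
The walls engage after the gap closes; constrained expansion = 6.913 − 4.3 = 2.613 mm.
The walls impose strain ε = −(2.613)/2030 = -1.2874e-03; σ = Eε = 44600 · -1.2874e-03 = -57.42 MPa.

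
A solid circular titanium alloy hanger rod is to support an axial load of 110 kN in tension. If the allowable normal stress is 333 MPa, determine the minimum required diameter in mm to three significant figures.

Required area A ≥ P/σ_allow = 110000/333 = 330.3 mm².
For a solid circular section, d ≥ √(4A/π) = 20.51 mm.

20.5 mm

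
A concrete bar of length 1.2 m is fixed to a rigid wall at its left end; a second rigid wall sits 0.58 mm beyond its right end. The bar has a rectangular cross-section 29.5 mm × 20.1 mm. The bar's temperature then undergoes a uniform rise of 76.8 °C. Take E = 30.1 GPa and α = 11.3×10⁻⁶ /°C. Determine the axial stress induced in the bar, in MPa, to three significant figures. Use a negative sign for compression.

-11.6 MPa

Free thermal expansion αLΔT = 11.3e-6 · 1200 · 76.8 = 1.041 mm.
The walls engage after the gap closes; constrained expansion = 1.041 − 0.58 = 0.4614 mm.
The walls impose strain ε = −(0.4614)/1200 = -3.8451e-04; σ = Eε = 30100 · -3.8451e-04 = -11.57 MPa.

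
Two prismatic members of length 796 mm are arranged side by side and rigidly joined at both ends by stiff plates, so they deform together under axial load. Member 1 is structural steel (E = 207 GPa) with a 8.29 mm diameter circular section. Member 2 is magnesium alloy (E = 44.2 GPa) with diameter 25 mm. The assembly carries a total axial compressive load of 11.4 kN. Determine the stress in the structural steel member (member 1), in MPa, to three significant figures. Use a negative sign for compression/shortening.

-71.8 MPa

A_1 = 53.98 mm².
A_2 = 490.9 mm².
Equal strain + equilibrium ⇒ each member carries load in proportion to AE: A₁E₁ = 11170000 N, A₂E₂ = 21700000 N, ΣAE = 32870000 N.
σ₁ = P·E₁/ΣAE = -11400·207000/32870000 = -71.79 MPa.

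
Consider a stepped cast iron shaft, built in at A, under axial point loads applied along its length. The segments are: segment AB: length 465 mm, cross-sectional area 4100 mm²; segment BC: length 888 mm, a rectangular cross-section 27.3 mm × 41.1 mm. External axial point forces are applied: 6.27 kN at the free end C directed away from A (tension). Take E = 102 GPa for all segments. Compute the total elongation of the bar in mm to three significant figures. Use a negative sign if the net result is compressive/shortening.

0.0556 mm

Internal axial forces (sectioning from the free end, tension +): N_BC = 6.27 kN, N_AB = 6.27 kN.
A_BC = 1122 mm².
δ_AB = 6270·465/(4100·102000) = 0.006972 mm
δ_BC = 6270·888/(1122·102000) = 0.04865 mm
δ = Σδ_i = 0.05562 mm.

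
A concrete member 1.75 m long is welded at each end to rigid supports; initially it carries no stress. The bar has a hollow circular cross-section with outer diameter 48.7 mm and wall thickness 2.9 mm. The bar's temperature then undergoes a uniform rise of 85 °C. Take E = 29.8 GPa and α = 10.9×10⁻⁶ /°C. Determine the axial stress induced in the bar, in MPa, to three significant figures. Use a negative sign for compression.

Free thermal expansion αLΔT = 10.9e-6 · 1750 · 85 = 1.621 mm.
The walls impose strain ε = −(1.621)/1750 = -9.2650e-04; σ = Eε = 29800 · -9.2650e-04 = -27.61 MPa.

-27.6 MPa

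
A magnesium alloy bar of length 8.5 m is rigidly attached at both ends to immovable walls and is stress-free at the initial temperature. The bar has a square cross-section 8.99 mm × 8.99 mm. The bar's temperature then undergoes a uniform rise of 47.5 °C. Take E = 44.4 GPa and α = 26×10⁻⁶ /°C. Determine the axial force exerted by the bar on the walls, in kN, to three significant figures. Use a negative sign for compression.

-4.43 kN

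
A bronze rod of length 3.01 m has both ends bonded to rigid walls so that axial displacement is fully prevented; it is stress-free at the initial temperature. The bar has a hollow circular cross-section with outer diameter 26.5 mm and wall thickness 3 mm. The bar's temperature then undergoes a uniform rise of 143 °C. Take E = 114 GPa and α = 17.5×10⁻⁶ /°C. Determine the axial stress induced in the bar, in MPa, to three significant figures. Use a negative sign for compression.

Free thermal expansion αLΔT = 17.5e-6 · 3010 · 143 = 7.533 mm.
The walls impose strain ε = −(7.533)/3010 = -2.5025e-03; σ = Eε = 114000 · -2.5025e-03 = -285.3 MPa.

-285 MPa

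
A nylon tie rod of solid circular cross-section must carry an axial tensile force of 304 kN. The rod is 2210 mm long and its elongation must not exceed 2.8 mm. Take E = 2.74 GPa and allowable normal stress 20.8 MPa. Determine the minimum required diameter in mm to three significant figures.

Required area A ≥ P/σ_allow = 304000/20.8 = 14620 mm².
For a solid circular section, d ≥ √(4A/π) = 136.4 mm.
Elongation limit: A ≥ PL/(Eδ_allow) = 304000·2210/(2740·2.8) = 87570 mm² ⇒ d ≥ 333.9 mm.
The elongation limit governs.

334 mm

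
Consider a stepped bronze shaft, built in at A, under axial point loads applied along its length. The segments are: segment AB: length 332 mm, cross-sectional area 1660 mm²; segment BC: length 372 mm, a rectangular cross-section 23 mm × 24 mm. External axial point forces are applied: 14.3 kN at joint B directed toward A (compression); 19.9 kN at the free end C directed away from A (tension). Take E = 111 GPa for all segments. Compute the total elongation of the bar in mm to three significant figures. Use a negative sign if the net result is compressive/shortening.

0.131 mm

Internal axial forces (sectioning from the free end, tension +): N_BC = 19.9 kN, N_AB = 5.6 kN.
A_BC = 552 mm².
δ_AB = 5600·332/(1660·111000) = 0.01009 mm
δ_BC = 19900·372/(552·111000) = 0.1208 mm
δ = Σδ_i = 0.1309 mm.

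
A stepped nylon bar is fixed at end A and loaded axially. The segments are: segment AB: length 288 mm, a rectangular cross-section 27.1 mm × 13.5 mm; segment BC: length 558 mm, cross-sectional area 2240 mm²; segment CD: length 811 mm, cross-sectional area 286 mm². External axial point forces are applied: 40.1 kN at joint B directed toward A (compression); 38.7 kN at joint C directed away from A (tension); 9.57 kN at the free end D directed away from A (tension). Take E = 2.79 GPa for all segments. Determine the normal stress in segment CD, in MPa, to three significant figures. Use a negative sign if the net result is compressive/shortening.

33.5 MPa

Internal axial forces (sectioning from the free end, tension +): N_CD = 9.57 kN, N_BC = 48.27 kN, N_AB = 8.17 kN.
σ_CD = N_CD/A_CD = 9570/286 = 33.46 MPa.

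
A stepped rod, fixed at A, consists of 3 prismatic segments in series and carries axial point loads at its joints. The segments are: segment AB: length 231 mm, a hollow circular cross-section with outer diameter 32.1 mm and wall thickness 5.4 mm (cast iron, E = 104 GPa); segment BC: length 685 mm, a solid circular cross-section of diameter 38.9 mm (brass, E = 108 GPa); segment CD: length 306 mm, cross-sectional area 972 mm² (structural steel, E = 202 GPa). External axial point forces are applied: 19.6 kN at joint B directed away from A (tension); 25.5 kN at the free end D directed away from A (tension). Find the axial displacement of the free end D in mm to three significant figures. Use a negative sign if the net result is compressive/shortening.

0.397 mm

Internal axial forces (sectioning from the free end, tension +): N_CD = 25.5 kN, N_BC = 25.5 kN, N_AB = 45.1 kN.
A_AB = 453 mm².
A_BC = 1188 mm².
δ_AB = 45100·231/(453·104000) = 0.2212 mm
δ_BC = 25500·685/(1188·108000) = 0.1361 mm
δ_CD = 25500·306/(972·202000) = 0.03974 mm
δ = Σδ_i = 0.397 mm.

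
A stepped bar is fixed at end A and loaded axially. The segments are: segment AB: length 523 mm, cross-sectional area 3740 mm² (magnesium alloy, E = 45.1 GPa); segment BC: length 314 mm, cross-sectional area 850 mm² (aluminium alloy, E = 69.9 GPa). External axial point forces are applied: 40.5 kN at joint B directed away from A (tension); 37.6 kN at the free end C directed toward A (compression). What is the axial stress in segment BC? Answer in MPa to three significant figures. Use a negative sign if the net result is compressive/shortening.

Internal axial forces (sectioning from the free end, tension +): N_BC = -37.6 kN, N_AB = 2.9 kN.
σ_BC = N_BC/A_BC = -37600/850 = -44.24 MPa.

-44.2 MPa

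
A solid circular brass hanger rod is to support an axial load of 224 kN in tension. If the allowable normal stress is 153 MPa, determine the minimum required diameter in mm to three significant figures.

Required area A ≥ P/σ_allow = 224000/153 = 1464 mm².
For a solid circular section, d ≥ √(4A/π) = 43.18 mm.

43.2 mm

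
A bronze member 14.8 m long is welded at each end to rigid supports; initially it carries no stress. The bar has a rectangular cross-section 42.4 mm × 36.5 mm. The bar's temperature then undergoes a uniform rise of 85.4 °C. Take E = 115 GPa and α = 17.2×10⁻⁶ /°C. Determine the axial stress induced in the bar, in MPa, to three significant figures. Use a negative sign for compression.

Free thermal expansion αLΔT = 17.2e-6 · 14800 · 85.4 = 21.74 mm.
The walls impose strain ε = −(21.74)/14800 = -1.4689e-03; σ = Eε = 115000 · -1.4689e-03 = -168.9 MPa.

-169 MPa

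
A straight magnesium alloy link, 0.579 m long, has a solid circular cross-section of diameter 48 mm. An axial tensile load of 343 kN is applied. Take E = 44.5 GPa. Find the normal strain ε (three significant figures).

0.00426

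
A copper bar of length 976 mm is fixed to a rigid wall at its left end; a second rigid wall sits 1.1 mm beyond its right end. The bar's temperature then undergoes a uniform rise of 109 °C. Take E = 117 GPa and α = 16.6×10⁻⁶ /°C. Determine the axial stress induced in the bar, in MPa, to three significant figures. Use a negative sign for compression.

-79.8 MPa

Free thermal expansion αLΔT = 16.6e-6 · 976 · 109 = 1.766 mm.
The walls engage after the gap closes; constrained expansion = 1.766 − 1.1 = 0.666 mm.
The walls impose strain ε = −(0.666)/976 = -6.8235e-04; σ = Eε = 117000 · -6.8235e-04 = -79.84 MPa.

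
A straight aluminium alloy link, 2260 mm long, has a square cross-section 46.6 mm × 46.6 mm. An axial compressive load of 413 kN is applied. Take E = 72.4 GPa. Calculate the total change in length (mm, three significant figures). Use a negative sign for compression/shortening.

A = 2172 mm².
δ_mech = NL/(AE) = -413000·2260/(2172·72400) = -5.937 mm.

-5.94 mm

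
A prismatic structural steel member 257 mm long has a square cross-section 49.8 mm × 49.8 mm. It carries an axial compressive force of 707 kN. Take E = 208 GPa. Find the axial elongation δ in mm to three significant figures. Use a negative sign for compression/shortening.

-0.352 mm

A = 2480 mm².
δ_mech = NL/(AE) = -707000·257/(2480·208000) = -0.3522 mm.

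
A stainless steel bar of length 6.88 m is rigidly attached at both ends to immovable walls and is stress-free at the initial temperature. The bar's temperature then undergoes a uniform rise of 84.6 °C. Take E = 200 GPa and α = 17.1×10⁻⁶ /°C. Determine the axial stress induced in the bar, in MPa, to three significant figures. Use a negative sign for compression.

-289 MPa

Free thermal expansion αLΔT = 17.1e-6 · 6880 · 84.6 = 9.953 mm.
The walls impose strain ε = −(9.953)/6880 = -1.4467e-03; σ = Eε = 200000 · -1.4467e-03 = -289.3 MPa.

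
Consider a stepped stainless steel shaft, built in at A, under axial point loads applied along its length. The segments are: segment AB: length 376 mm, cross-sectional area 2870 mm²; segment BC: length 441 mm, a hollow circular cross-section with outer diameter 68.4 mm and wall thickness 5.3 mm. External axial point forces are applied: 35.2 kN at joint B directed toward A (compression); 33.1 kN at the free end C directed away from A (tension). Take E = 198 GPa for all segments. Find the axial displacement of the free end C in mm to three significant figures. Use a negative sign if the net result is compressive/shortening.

0.0688 mm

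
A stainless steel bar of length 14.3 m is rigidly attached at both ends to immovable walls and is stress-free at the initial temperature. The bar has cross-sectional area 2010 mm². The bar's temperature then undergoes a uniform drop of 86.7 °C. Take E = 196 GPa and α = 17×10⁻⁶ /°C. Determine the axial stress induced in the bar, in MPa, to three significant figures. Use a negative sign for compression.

289 MPa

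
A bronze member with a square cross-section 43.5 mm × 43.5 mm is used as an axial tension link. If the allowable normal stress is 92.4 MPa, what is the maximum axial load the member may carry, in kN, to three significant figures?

A = 1892 mm².
P_max = σ_allow · A = 92.4 · 1892 = 174800 N = 174.8 kN.

175 kN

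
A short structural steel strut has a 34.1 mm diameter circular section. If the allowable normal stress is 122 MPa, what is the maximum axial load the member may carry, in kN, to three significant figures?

111 kN

A = 913.3 mm².
P_max = σ_allow · A = 122 · 913.3 = 111400 N = 111.4 kN.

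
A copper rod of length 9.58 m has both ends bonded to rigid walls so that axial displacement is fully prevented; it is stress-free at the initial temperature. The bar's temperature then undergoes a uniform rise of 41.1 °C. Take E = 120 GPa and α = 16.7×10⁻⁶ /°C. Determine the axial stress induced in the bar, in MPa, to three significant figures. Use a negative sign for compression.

Free thermal expansion αLΔT = 16.7e-6 · 9580 · 41.1 = 6.575 mm.
The walls impose strain ε = −(6.575)/9580 = -6.8637e-04; σ = Eε = 120000 · -6.8637e-04 = -82.36 MPa.

-82.4 MPa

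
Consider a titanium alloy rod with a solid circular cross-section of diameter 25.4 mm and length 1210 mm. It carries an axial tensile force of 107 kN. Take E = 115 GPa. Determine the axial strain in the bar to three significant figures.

A = 506.7 mm².
σ = N/A = 211.2 MPa; ε = σ/E = 211.2/115000 = 1.836e-03.

0.00184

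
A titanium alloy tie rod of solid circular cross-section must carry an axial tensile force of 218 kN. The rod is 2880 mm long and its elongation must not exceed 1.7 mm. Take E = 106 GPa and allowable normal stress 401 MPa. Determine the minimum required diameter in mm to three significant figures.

Required area A ≥ P/σ_allow = 218000/401 = 543.6 mm².
For a solid circular section, d ≥ √(4A/π) = 26.31 mm.
Elongation limit: A ≥ PL/(Eδ_allow) = 218000·2880/(106000·1.7) = 3484 mm² ⇒ d ≥ 66.6 mm.
The elongation limit governs.

66.6 mm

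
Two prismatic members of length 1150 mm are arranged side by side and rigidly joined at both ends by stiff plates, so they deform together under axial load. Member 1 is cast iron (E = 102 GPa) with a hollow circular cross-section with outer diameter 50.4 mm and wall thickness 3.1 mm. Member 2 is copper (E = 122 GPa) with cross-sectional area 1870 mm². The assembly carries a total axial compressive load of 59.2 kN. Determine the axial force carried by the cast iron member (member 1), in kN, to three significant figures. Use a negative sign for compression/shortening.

-10.1 kN

A_1 = 460.7 mm².
Equal strain + equilibrium ⇒ each member carries load in proportion to AE: A₁E₁ = 46990000 N, A₂E₂ = 228100000 N, ΣAE = 275100000 N.
F₁ = P·A₁E₁/ΣAE = -59200·46990000/275100000 = -10110 N.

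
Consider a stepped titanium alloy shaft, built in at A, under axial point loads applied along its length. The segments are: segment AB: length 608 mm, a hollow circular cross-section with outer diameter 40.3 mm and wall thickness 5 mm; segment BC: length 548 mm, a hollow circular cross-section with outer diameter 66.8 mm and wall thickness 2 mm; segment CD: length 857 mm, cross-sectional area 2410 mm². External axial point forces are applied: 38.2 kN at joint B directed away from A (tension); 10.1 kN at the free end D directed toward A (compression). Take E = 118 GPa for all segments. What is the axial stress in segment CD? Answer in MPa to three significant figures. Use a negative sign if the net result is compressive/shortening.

-4.19 MPa

Internal axial forces (sectioning from the free end, tension +): N_CD = -10.1 kN, N_BC = -10.1 kN, N_AB = 28.1 kN.
σ_CD = N_CD/A_CD = -10100/2410 = -4.191 MPa.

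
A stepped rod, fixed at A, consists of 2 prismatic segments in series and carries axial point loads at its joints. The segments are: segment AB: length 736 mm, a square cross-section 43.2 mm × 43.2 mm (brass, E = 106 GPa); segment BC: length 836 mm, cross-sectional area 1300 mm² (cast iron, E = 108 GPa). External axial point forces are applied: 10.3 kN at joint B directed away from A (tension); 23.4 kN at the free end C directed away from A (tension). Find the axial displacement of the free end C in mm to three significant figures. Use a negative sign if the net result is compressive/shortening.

Internal axial forces (sectioning from the free end, tension +): N_BC = 23.4 kN, N_AB = 33.7 kN.
A_AB = 1866 mm².
δ_AB = 33700·736/(1866·106000) = 0.1254 mm
δ_BC = 23400·836/(1300·108000) = 0.1393 mm
δ = Σδ_i = 0.2647 mm.

0.265 mm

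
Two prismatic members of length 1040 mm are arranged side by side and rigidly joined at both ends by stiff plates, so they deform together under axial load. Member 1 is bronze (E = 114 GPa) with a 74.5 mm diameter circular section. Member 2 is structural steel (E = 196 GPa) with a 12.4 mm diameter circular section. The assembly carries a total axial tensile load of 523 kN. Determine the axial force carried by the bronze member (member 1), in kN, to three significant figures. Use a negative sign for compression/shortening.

499 kN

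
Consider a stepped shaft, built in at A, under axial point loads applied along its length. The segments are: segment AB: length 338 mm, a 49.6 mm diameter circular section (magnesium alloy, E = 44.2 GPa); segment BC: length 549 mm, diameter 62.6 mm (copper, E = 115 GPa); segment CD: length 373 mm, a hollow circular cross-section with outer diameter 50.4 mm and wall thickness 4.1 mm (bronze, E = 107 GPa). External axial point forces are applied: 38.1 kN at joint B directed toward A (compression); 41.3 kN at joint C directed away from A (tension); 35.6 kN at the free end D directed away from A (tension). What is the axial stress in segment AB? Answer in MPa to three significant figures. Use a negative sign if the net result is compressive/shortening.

20.1 MPa

Internal axial forces (sectioning from the free end, tension +): N_CD = 35.6 kN, N_BC = 76.9 kN, N_AB = 38.8 kN.
A_AB = 1932 mm².
σ_AB = N_AB/A_AB = 38800/1932 = 20.08 MPa.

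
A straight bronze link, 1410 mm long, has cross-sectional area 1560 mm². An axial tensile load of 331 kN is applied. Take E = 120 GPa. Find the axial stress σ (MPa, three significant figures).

σ = N/A = 331000/1560 = 212.2 MPa.

212 MPa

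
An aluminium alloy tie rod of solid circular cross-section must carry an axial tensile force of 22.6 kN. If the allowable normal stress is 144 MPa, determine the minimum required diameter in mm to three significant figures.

14.1 mm

Required area A ≥ P/σ_allow = 22600/144 = 156.9 mm².
For a solid circular section, d ≥ √(4A/π) = 14.14 mm.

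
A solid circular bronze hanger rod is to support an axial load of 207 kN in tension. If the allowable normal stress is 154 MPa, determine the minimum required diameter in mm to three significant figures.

41.4 mm

Required area A ≥ P/σ_allow = 207000/154 = 1344 mm².
For a solid circular section, d ≥ √(4A/π) = 41.37 mm.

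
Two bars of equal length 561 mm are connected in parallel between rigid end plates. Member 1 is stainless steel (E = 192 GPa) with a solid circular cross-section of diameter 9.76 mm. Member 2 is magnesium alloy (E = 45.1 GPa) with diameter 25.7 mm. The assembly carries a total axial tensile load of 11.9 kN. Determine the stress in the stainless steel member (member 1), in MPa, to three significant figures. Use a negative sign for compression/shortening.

60.5 MPa

A_1 = 74.82 mm².
A_2 = 518.7 mm².
Equal strain + equilibrium ⇒ each member carries load in proportion to AE: A₁E₁ = 14360000 N, A₂E₂ = 23400000 N, ΣAE = 37760000 N.
σ₁ = P·E₁/ΣAE = 11900·192000/37760000 = 60.51 MPa.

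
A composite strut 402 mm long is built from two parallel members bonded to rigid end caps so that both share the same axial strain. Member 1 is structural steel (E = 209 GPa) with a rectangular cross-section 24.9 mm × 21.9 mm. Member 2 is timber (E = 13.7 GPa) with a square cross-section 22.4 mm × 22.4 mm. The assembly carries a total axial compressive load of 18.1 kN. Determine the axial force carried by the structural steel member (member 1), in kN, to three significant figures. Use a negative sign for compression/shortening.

A_1 = 545.3 mm².
A_2 = 501.8 mm².
Equal strain + equilibrium ⇒ each member carries load in proportion to AE: A₁E₁ = 114000000 N, A₂E₂ = 6874000 N, ΣAE = 120800000 N.
F₁ = P·A₁E₁/ΣAE = -18100·114000000/120800000 = -17070 N.

-17.1 kN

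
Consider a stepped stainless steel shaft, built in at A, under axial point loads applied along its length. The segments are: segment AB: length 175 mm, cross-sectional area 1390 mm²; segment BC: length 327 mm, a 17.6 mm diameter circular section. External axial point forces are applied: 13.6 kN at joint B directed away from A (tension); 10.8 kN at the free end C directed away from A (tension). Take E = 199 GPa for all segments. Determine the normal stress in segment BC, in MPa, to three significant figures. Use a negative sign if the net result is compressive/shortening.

Internal axial forces (sectioning from the free end, tension +): N_BC = 10.8 kN, N_AB = 24.4 kN.
A_BC = 243.3 mm².
σ_BC = N_BC/A_BC = 10800/243.3 = 44.39 MPa.

44.4 MPa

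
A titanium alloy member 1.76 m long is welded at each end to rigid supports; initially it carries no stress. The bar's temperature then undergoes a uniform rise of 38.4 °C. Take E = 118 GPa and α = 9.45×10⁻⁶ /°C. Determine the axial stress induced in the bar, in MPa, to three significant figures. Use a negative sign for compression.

Free thermal expansion αLΔT = 9.45e-6 · 1760 · 38.4 = 0.6387 mm.
The walls impose strain ε = −(0.6387)/1760 = -3.6288e-04; σ = Eε = 118000 · -3.6288e-04 = -42.82 MPa.

-42.8 MPa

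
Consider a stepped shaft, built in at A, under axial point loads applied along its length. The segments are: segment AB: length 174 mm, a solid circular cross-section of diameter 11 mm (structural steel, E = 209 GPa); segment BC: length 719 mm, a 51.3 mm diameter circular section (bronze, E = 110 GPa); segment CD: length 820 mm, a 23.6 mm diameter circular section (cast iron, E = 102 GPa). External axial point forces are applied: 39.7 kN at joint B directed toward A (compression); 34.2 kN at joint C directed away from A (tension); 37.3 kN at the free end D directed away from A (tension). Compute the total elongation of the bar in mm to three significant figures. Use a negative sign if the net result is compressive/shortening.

Internal axial forces (sectioning from the free end, tension +): N_CD = 37.3 kN, N_BC = 71.5 kN, N_AB = 31.8 kN.
A_AB = 95.03 mm².
A_BC = 2067 mm².
A_CD = 437.4 mm².
δ_AB = 31800·174/(95.03·209000) = 0.2786 mm
δ_BC = 71500·719/(2067·110000) = 0.2261 mm
δ_CD = 37300·820/(437.4·102000) = 0.6855 mm
δ = Σδ_i = 1.19 mm.

1.19 mm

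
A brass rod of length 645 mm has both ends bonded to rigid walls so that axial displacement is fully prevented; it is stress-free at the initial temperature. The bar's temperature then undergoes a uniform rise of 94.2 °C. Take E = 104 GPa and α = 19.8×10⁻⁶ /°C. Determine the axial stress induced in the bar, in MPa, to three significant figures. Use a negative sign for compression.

-194 MPa

Free thermal expansion αLΔT = 19.8e-6 · 645 · 94.2 = 1.203 mm.
The walls impose strain ε = −(1.203)/645 = -1.8652e-03; σ = Eε = 104000 · -1.8652e-03 = -194 MPa.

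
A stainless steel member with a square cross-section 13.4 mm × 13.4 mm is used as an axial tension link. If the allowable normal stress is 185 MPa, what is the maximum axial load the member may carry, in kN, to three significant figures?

33.2 kN

A = 179.6 mm².
P_max = σ_allow · A = 185 · 179.6 = 33220 N = 33.22 kN.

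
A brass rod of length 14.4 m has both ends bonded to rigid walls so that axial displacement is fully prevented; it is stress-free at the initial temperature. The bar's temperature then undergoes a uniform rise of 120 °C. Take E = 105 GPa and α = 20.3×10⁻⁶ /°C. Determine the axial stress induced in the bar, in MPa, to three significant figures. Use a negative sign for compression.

-256 MPa

Free thermal expansion αLΔT = 20.3e-6 · 14400 · 120 = 35.08 mm.
The walls impose strain ε = −(35.08)/14400 = -2.4360e-03; σ = Eε = 105000 · -2.4360e-03 = -255.8 MPa.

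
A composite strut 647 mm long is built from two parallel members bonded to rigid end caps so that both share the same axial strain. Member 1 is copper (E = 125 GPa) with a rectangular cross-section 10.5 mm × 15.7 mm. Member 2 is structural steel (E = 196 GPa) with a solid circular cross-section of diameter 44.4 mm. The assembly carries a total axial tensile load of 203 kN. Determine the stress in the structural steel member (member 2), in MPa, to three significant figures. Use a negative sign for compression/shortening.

123 MPa

A_1 = 164.8 mm².
A_2 = 1548 mm².
Equal strain + equilibrium ⇒ each member carries load in proportion to AE: A₁E₁ = 20610000 N, A₂E₂ = 303500000 N, ΣAE = 324100000 N.
σ₂ = P·E₂/ΣAE = 203000·196000/324100000 = 122.8 MPa.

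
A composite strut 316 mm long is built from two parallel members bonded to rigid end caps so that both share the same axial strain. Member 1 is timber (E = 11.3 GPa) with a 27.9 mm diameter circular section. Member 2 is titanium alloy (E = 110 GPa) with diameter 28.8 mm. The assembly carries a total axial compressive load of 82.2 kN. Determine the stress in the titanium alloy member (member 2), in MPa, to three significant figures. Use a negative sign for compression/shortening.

-115 MPa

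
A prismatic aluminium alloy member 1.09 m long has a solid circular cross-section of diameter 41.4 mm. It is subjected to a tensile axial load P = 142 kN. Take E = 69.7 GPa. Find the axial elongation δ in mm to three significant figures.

A = 1346 mm².
δ_mech = NL/(AE) = 142000·1090/(1346·69700) = 1.65 mm.

1.65 mm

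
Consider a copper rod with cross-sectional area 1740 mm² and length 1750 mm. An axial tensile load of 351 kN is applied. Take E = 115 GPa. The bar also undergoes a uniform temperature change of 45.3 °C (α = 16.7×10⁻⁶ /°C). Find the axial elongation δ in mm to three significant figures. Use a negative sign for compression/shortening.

4.39 mm

δ_mech = NL/(AE) = 351000·1750/(1740·115000) = 3.07 mm.
δ_thermal = αLΔT = 16.7e-6·1750·45.3 = 1.324 mm.
δ = δ_mech + δ_thermal = 4.394 mm.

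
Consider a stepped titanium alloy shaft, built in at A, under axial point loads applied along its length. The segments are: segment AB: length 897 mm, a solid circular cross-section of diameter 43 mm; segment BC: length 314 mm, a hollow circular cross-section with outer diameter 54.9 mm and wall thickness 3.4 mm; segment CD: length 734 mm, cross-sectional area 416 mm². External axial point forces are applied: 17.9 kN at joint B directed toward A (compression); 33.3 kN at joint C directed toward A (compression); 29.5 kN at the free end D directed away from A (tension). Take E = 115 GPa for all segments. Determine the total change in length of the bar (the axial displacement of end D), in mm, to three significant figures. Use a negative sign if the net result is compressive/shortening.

0.317 mm

Internal axial forces (sectioning from the free end, tension +): N_CD = 29.5 kN, N_BC = -3.8 kN, N_AB = -21.7 kN.
A_AB = 1452 mm².
A_BC = 550.1 mm².
δ_AB = -21700·897/(1452·115000) = -0.1166 mm
δ_BC = -3800·314/(550.1·115000) = -0.01886 mm
δ_CD = 29500·734/(416·115000) = 0.4526 mm
δ = Σδ_i = 0.3172 mm.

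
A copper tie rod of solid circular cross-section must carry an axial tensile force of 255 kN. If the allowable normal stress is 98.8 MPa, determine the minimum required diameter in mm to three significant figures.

57.3 mm

Required area A ≥ P/σ_allow = 255000/98.8 = 2581 mm².
For a solid circular section, d ≥ √(4A/π) = 57.33 mm.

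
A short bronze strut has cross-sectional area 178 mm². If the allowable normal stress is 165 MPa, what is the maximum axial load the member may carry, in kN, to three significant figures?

29.4 kN

P_max = σ_allow · A = 165 · 178 = 29370 N = 29.37 kN.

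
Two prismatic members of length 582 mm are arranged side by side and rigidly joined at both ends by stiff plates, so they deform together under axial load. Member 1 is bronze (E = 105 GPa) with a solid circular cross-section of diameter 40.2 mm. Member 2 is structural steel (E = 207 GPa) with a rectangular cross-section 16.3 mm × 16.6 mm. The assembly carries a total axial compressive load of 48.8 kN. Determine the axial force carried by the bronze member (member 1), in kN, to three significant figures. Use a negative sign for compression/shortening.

-34.4 kN

A_1 = 1269 mm².
A_2 = 270.6 mm².
Equal strain + equilibrium ⇒ each member carries load in proportion to AE: A₁E₁ = 133300000 N, A₂E₂ = 56010000 N, ΣAE = 189300000 N.
F₁ = P·A₁E₁/ΣAE = -48800·133300000/189300000 = -34360 N.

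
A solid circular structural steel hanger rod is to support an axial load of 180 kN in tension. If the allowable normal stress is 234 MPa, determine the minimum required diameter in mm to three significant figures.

31.3 mm

Required area A ≥ P/σ_allow = 180000/234 = 769.2 mm².
For a solid circular section, d ≥ √(4A/π) = 31.3 mm.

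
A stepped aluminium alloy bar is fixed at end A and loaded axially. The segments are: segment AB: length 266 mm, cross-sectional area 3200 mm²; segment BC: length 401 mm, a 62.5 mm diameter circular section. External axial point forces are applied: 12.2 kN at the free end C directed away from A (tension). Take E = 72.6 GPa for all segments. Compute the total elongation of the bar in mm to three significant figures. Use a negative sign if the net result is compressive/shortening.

0.0359 mm

Internal axial forces (sectioning from the free end, tension +): N_BC = 12.2 kN, N_AB = 12.2 kN.
A_BC = 3068 mm².
δ_AB = 12200·266/(3200·72600) = 0.01397 mm
δ_BC = 12200·401/(3068·72600) = 0.02196 mm
δ = Σδ_i = 0.03593 mm.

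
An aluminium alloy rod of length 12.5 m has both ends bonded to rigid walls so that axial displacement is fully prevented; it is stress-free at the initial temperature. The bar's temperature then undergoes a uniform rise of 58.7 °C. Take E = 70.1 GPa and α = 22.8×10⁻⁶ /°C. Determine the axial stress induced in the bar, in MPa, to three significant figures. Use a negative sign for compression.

-93.8 MPa

Free thermal expansion αLΔT = 22.8e-6 · 12500 · 58.7 = 16.73 mm.
The walls impose strain ε = −(16.73)/12500 = -1.3384e-03; σ = Eε = 70100 · -1.3384e-03 = -93.82 MPa.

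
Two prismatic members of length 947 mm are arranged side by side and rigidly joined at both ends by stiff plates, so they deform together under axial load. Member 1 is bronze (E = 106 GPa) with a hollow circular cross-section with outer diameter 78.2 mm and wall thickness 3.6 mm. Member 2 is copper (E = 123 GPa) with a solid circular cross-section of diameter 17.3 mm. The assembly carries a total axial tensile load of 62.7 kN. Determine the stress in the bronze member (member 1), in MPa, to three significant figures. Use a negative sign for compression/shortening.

56.2 MPa

A_1 = 843.7 mm².
A_2 = 235.1 mm².
Equal strain + equilibrium ⇒ each member carries load in proportion to AE: A₁E₁ = 89430000 N, A₂E₂ = 28910000 N, ΣAE = 118300000 N.
σ₁ = P·E₁/ΣAE = 62700·106000/118300000 = 56.16 MPa.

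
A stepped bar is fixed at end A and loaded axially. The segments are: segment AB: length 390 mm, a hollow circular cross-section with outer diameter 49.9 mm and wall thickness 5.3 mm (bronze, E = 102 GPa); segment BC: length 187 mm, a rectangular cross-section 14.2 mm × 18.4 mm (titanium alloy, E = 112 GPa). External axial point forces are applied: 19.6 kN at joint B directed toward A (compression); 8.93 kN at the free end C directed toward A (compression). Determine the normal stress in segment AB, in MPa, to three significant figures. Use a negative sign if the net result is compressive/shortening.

-38.4 MPa

Internal axial forces (sectioning from the free end, tension +): N_BC = -8.93 kN, N_AB = -28.53 kN.
A_AB = 742.6 mm².
σ_AB = N_AB/A_AB = -28530/742.6 = -38.42 MPa.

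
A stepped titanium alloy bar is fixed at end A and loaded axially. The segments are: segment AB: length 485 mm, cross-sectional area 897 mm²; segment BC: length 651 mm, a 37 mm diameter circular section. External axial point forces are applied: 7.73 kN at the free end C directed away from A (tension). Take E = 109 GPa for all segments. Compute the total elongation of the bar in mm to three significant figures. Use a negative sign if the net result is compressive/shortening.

Internal axial forces (sectioning from the free end, tension +): N_BC = 7.73 kN, N_AB = 7.73 kN.
A_BC = 1075 mm².
δ_AB = 7730·485/(897·109000) = 0.03834 mm
δ_BC = 7730·651/(1075·109000) = 0.04294 mm
δ = Σδ_i = 0.08128 mm.

0.0813 mm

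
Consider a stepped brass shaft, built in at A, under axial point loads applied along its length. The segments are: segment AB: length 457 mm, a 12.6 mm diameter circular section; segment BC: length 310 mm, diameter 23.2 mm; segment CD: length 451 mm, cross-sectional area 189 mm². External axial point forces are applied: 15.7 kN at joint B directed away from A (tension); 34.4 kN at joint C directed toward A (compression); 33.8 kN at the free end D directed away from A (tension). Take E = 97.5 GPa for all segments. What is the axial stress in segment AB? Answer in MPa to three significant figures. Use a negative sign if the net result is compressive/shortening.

121 MPa

Internal axial forces (sectioning from the free end, tension +): N_CD = 33.8 kN, N_BC = -0.6 kN, N_AB = 15.1 kN.
A_AB = 124.7 mm².
σ_AB = N_AB/A_AB = 15100/124.7 = 121.1 MPa.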